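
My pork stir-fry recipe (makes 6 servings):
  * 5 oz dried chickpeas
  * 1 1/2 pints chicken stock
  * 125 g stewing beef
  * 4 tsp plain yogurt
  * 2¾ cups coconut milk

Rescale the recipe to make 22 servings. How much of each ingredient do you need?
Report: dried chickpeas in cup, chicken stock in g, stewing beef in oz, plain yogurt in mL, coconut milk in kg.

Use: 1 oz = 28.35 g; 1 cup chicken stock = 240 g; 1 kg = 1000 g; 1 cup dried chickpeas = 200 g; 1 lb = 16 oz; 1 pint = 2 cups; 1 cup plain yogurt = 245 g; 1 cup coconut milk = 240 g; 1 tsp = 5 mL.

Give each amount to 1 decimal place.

dried chickpeas: 2.6 cup; chicken stock: 2640.0 g; stewing beef: 16.2 oz; plain yogurt: 73.3 mL; coconut milk: 2.4 kg

Scaling factor: 22/6 = 11/3.
dried chickpeas: 5 oz × 11/3 × 28.35 g/oz ÷ 200 g/cup ≈ 2.6 cup
chicken stock: 1.5 pint × 11/3 × 2 cup/pint × 240 g/cup = 2640.0 g
stewing beef: 125 g × 11/3 ÷ 28.35 g/oz ≈ 16.2 oz
plain yogurt: 4 tsp × 11/3 × 5 mL/tsp ≈ 73.3 mL
coconut milk: 2.75 cup × 11/3 × 240 g/cup ÷ 1000 g/kg ≈ 2.4 kg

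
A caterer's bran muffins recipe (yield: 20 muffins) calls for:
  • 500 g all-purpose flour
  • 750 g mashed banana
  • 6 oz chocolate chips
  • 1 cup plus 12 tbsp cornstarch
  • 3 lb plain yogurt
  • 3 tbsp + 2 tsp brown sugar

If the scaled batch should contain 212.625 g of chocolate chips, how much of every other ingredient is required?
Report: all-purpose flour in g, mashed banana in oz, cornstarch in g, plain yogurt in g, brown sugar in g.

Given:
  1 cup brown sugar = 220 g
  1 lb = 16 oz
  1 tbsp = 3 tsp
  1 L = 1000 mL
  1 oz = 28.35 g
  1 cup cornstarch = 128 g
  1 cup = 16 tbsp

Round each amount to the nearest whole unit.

all-purpose flour: 625 g; mashed banana: 33 oz; cornstarch: 280 g; plain yogurt: 1701 g; brown sugar: 63 g

The original recipe has 170.1 g of chocolate chips, so the scaling factor is 212.625 ÷ 170.1 = 5/4 = 1.25.
all-purpose flour: 500 g × 5/4 = 625 g
mashed banana: 750 g × 5/4 ÷ 28.35 g/oz ≈ 33 oz
cornstarch: (1 cup + 12 tbsp = 1.75 cup) × 5/4 × 128 g/cup = 280 g
plain yogurt: 3 lb × 5/4 × 16 oz/lb × 28.35 g/oz = 1701 g
brown sugar: (3 tbsp + 2 tsp = 11/3 tbsp) × 5/4 ÷ 16 tbsp/cup × 220 g/cup ≈ 63 g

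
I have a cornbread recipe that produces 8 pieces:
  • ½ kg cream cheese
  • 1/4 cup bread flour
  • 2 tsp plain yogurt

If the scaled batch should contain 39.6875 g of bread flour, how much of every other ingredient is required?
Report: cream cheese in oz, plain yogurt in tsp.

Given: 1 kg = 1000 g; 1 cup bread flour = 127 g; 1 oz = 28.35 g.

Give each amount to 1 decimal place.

cream cheese: 22.0 oz; plain yogurt: 2.5 tsp

The original recipe has 31.75 g of bread flour, so the scaling factor is 39.6875 ÷ 31.75 = 5/4 = 1.25.
cream cheese: 0.5 kg × 5/4 × 1000 g/kg ÷ 28.35 g/oz ≈ 22.0 oz
plain yogurt: 2 tsp × 5/4 = 2.5 tsp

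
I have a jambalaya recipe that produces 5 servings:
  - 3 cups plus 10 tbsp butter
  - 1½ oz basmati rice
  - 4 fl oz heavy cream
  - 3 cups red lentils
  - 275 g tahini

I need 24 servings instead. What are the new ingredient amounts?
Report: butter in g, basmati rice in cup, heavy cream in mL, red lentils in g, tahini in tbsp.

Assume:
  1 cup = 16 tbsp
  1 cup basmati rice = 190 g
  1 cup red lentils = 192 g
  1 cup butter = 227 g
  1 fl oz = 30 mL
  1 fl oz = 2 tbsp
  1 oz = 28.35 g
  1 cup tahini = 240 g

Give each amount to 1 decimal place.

Scaling factor: 24/5 = 4.8.
butter: (3 cup + 10 tbsp = 3.625 cup) × 24/5 × 227 g/cup = 3949.8 g
basmati rice: 1.5 oz × 24/5 × 28.35 g/oz ÷ 190 g/cup ≈ 1.1 cup
heavy cream: 4 fl oz × 24/5 × 30 mL/fl oz = 576.0 mL
red lentils: 3 cup × 24/5 × 192 g/cup = 2764.8 g
tahini: 275 g × 24/5 ÷ 240 g/cup × 16 tbsp/cup = 88.0 tbsp

butter: 3949.8 g; basmati rice: 1.1 cup; heavy cream: 576.0 mL; red lentils: 2764.8 g; tahini: 88.0 tbsp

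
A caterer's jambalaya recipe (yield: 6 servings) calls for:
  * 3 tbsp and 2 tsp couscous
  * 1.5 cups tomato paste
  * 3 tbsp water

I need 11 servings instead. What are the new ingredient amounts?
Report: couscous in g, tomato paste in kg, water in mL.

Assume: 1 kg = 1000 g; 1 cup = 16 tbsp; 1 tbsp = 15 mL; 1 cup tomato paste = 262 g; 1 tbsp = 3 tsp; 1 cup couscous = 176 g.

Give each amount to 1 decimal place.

couscous: 73.9 g; tomato paste: 0.7 kg; water: 82.5 mL

Scaling factor: 11/6.
couscous: (3 tbsp + 2 tsp = 11/3 tbsp) × 11/6 ÷ 16 tbsp/cup × 176 g/cup ≈ 73.9 g
tomato paste: 1.5 cup × 11/6 × 262 g/cup ÷ 1000 g/kg ≈ 0.7 kg
water: 3 tbsp × 11/6 × 15 mL/tbsp = 82.5 mL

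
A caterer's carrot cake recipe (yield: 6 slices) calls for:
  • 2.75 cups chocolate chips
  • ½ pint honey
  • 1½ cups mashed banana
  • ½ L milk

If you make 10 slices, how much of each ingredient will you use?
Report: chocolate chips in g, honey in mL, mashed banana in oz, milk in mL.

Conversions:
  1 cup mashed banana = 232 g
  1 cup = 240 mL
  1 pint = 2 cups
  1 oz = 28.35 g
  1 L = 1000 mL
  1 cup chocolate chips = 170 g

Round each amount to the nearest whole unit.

chocolate chips: 779 g; honey: 400 mL; mashed banana: 20 oz; milk: 833 mL

Scaling factor: 10/6 = 5/3.
chocolate chips: 2.75 cup × 5/3 × 170 g/cup ≈ 779 g
honey: 0.5 pint × 5/3 × 2 cup/pint × 240 mL/cup = 400 mL
mashed banana: 1.5 cup × 5/3 × 232 g/cup ÷ 28.35 g/oz ≈ 20 oz
milk: 0.5 L × 5/3 × 1000 mL/L ≈ 833 mL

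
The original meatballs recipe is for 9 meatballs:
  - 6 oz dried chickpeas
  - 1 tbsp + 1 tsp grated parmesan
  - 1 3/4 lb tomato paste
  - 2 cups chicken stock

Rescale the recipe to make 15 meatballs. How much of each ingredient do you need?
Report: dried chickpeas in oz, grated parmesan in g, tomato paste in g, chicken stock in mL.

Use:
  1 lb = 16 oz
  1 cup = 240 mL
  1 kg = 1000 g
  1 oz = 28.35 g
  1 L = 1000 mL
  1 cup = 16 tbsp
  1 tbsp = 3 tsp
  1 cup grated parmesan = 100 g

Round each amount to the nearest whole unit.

Scaling factor: 15/9 = 5/3.
dried chickpeas: 6 oz × 5/3 = 10 oz
grated parmesan: (1 tbsp + 1 tsp = 4/3 tbsp) × 5/3 ÷ 16 tbsp/cup × 100 g/cup ≈ 14 g
tomato paste: 1.75 lb × 5/3 × 16 oz/lb × 28.35 g/oz = 1323 g
chicken stock: 2 cup × 5/3 × 240 mL/cup = 800 mL

dried chickpeas: 10 oz; grated parmesan: 14 g; tomato paste: 1323 g; chicken stock: 800 mL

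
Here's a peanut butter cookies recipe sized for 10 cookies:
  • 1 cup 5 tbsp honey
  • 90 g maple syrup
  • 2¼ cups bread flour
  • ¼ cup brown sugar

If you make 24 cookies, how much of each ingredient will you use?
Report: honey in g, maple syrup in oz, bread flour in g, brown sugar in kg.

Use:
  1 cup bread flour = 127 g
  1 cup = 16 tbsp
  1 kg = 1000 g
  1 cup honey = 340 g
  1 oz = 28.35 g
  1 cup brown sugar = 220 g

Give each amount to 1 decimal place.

Scaling factor: 24/10 = 12/5 = 2.4.
honey: (1 cup + 5 tbsp = 1.3125 cup) × 12/5 × 340 g/cup = 1071.0 g
maple syrup: 90 g × 12/5 ÷ 28.35 g/oz ≈ 7.6 oz
bread flour: 2.25 cup × 12/5 × 127 g/cup = 685.8 g
brown sugar: 0.25 cup × 12/5 × 220 g/cup ÷ 1000 g/kg ≈ 0.1 kg

honey: 1071.0 g; maple syrup: 7.6 oz; bread flour: 685.8 g; brown sugar: 0.1 kg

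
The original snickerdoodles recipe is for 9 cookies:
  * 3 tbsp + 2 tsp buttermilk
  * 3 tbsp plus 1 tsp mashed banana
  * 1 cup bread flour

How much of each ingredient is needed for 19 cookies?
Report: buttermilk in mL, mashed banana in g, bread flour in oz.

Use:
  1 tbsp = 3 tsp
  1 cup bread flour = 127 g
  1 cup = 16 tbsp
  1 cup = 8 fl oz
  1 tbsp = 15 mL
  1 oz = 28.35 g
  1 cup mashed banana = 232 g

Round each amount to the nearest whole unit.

buttermilk: 116 mL; mashed banana: 102 g; bread flour: 9 oz

Scaling factor: 19/9.
buttermilk: (3 tbsp + 2 tsp = 11/3 tbsp) × 19/9 × 15 mL/tbsp ≈ 116 mL
mashed banana: (3 tbsp + 1 tsp = 10/3 tbsp) × 19/9 ÷ 16 tbsp/cup × 232 g/cup ≈ 102 g
bread flour: 1 cup × 19/9 × 127 g/cup ÷ 28.35 g/oz ≈ 9 oz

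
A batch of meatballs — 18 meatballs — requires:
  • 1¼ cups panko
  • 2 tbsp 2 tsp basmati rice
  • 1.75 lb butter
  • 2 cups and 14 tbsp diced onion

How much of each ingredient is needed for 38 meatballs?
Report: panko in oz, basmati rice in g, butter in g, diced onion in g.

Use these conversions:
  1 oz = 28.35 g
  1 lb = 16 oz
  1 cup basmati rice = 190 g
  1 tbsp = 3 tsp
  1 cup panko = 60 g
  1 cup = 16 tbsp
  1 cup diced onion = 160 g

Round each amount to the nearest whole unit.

Scaling factor: 38/18 = 19/9.
panko: 1.25 cup × 19/9 × 60 g/cup ÷ 28.35 g/oz ≈ 6 oz
basmati rice: (2 tbsp + 2 tsp = 8/3 tbsp) × 19/9 ÷ 16 tbsp/cup × 190 g/cup ≈ 67 g
butter: 1.75 lb × 19/9 × 16 oz/lb × 28.35 g/oz ≈ 1676 g
diced onion: (2 cup + 14 tbsp = 2.875 cup) × 19/9 × 160 g/cup ≈ 971 g

panko: 6 oz; basmati rice: 67 g; butter: 1676 g; diced onion: 971 g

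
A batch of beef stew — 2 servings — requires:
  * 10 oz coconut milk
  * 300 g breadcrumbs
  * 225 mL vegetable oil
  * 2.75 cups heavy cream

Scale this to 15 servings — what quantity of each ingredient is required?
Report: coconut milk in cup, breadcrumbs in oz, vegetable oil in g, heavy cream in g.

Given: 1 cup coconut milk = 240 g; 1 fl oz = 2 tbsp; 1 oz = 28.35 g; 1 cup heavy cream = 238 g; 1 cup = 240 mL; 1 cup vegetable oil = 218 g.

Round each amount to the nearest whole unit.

Scaling factor: 15/2 = 7.5.
coconut milk: 10 oz × 15/2 × 28.35 g/oz ÷ 240 g/cup ≈ 9 cup
breadcrumbs: 300 g × 15/2 ÷ 28.35 g/oz ≈ 79 oz
vegetable oil: 225 mL × 15/2 ÷ 240 mL/cup × 218 g/cup ≈ 1533 g
heavy cream: 2.75 cup × 15/2 × 238 g/cup ≈ 4909 g

coconut milk: 9 cup; breadcrumbs: 79 oz; vegetable oil: 1533 g; heavy cream: 4909 g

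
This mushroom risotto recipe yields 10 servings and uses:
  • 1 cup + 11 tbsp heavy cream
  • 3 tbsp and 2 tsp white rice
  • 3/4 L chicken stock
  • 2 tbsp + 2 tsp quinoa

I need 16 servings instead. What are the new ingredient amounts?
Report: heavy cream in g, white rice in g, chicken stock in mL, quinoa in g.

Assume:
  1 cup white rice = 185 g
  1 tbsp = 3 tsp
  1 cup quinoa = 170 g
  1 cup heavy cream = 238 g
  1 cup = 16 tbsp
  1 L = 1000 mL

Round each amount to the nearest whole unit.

heavy cream: 643 g; white rice: 68 g; chicken stock: 1200 mL; quinoa: 45 g

Scaling factor: 16/10 = 8/5 = 1.6.
heavy cream: (1 cup + 11 tbsp = 1.6875 cup) × 8/5 × 238 g/cup ≈ 643 g
white rice: (3 tbsp + 2 tsp = 11/3 tbsp) × 8/5 ÷ 16 tbsp/cup × 185 g/cup ≈ 68 g
chicken stock: 0.75 L × 8/5 × 1000 mL/L = 1200 mL
quinoa: (2 tbsp + 2 tsp = 8/3 tbsp) × 8/5 ÷ 16 tbsp/cup × 170 g/cup ≈ 45 g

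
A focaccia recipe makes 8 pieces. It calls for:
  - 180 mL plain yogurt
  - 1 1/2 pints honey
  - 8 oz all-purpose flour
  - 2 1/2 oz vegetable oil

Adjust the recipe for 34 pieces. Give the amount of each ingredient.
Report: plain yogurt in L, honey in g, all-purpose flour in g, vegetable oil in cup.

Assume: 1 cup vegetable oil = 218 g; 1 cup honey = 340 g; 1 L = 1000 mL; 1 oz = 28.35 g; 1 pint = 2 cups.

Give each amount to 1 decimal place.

plain yogurt: 0.8 L; honey: 4335.0 g; all-purpose flour: 963.9 g; vegetable oil: 1.4 cup

Scaling factor: 34/8 = 17/4 = 4.25.
plain yogurt: 180 mL × 17/4 ÷ 1000 mL/L ≈ 0.8 L
honey: 1.5 pint × 17/4 × 2 cup/pint × 340 g/cup = 4335.0 g
all-purpose flour: 8 oz × 17/4 × 28.35 g/oz = 963.9 g
vegetable oil: 2.5 oz × 17/4 × 28.35 g/oz ÷ 218 g/cup ≈ 1.4 cup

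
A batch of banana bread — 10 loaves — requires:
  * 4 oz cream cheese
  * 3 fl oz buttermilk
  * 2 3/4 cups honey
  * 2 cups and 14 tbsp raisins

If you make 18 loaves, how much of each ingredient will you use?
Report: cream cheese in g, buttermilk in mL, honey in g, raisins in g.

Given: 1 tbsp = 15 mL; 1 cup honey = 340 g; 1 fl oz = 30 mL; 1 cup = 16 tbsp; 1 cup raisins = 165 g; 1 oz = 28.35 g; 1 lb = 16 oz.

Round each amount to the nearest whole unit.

cream cheese: 204 g; buttermilk: 162 mL; honey: 1683 g; raisins: 854 g

Scaling factor: 18/10 = 9/5 = 1.8.
cream cheese: 4 oz × 9/5 × 28.35 g/oz ≈ 204 g
buttermilk: 3 fl oz × 9/5 × 30 mL/fl oz = 162 mL
honey: 2.75 cup × 9/5 × 340 g/cup = 1683 g
raisins: (2 cup + 14 tbsp = 2.875 cup) × 9/5 × 165 g/cup ≈ 854 g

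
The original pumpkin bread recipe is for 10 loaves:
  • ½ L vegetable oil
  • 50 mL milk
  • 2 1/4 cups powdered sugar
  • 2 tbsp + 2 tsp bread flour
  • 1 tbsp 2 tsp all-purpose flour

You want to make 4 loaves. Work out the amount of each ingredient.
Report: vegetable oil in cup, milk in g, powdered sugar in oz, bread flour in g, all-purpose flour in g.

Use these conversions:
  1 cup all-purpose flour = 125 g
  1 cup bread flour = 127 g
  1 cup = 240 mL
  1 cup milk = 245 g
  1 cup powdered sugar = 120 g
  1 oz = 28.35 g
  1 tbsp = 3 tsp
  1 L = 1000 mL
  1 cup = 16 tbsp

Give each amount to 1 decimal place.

Scaling factor: 4/10 = 2/5 = 0.4.
vegetable oil: 0.5 L × 2/5 × 1000 mL/L ÷ 240 mL/cup ≈ 0.8 cup
milk: 50 mL × 2/5 ÷ 240 mL/cup × 245 g/cup ≈ 20.4 g
powdered sugar: 2.25 cup × 2/5 × 120 g/cup ÷ 28.35 g/oz ≈ 3.8 oz
bread flour: (2 tbsp + 2 tsp = 8/3 tbsp) × 2/5 ÷ 16 tbsp/cup × 127 g/cup ≈ 8.5 g
all-purpose flour: (1 tbsp + 2 tsp = 5/3 tbsp) × 2/5 ÷ 16 tbsp/cup × 125 g/cup ≈ 5.2 g

vegetable oil: 0.8 cup; milk: 20.4 g; powdered sugar: 3.8 oz; bread flour: 8.5 g; all-purpose flour: 5.2 g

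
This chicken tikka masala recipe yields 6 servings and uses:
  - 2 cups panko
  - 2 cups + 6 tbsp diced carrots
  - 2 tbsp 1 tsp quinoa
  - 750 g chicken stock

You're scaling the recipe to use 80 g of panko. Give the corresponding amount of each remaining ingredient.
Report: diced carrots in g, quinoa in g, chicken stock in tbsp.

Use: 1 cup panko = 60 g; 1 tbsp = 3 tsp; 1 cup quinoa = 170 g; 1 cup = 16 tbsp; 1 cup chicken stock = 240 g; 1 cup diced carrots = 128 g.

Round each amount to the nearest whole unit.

diced carrots: 203 g; quinoa: 17 g; chicken stock: 33 tbsp

The original recipe has 120 g of panko, so the scaling factor is 80 ÷ 120 = 2/3.
diced carrots: (2 cup + 6 tbsp = 2.375 cup) × 2/3 × 128 g/cup ≈ 203 g
quinoa: (2 tbsp + 1 tsp = 7/3 tbsp) × 2/3 ÷ 16 tbsp/cup × 170 g/cup ≈ 17 g
chicken stock: 750 g × 2/3 ÷ 240 g/cup × 16 tbsp/cup ≈ 33 tbsp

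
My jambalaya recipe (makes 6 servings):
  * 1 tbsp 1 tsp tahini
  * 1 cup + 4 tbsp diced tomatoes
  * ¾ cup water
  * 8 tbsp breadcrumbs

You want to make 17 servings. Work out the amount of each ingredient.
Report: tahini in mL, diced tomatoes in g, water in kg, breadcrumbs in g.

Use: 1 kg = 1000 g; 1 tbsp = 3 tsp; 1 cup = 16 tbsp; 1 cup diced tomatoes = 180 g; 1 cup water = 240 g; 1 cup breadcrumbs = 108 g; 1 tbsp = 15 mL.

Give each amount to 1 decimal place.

Scaling factor: 17/6.
tahini: (1 tbsp + 1 tsp = 4/3 tbsp) × 17/6 × 15 mL/tbsp ≈ 56.7 mL
diced tomatoes: (1 cup + 4 tbsp = 1.25 cup) × 17/6 × 180 g/cup = 637.5 g
water: 0.75 cup × 17/6 × 240 g/cup ÷ 1000 g/kg ≈ 0.5 kg
breadcrumbs: 8 tbsp × 17/6 ÷ 16 tbsp/cup × 108 g/cup = 153.0 g

tahini: 56.7 mL; diced tomatoes: 637.5 g; water: 0.5 kg; breadcrumbs: 153.0 g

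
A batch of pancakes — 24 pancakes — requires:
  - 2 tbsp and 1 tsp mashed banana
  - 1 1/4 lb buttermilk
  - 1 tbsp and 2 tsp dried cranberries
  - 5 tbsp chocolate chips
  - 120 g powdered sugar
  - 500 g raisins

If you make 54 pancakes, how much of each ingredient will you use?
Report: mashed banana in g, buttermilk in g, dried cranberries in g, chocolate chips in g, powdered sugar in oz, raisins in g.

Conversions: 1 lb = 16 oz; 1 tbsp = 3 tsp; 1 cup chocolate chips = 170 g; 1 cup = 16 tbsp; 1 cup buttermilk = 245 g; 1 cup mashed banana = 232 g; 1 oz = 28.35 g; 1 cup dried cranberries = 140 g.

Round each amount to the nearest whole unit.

mashed banana: 76 g; buttermilk: 1276 g; dried cranberries: 33 g; chocolate chips: 120 g; powdered sugar: 10 oz; raisins: 1125 g

Scaling factor: 54/24 = 9/4 = 2.25.
mashed banana: (2 tbsp + 1 tsp = 7/3 tbsp) × 9/4 ÷ 16 tbsp/cup × 232 g/cup ≈ 76 g
buttermilk: 1.25 lb × 9/4 × 16 oz/lb × 28.35 g/oz ≈ 1276 g
dried cranberries: (1 tbsp + 2 tsp = 5/3 tbsp) × 9/4 ÷ 16 tbsp/cup × 140 g/cup ≈ 33 g
chocolate chips: 5 tbsp × 9/4 ÷ 16 tbsp/cup × 170 g/cup ≈ 120 g
powdered sugar: 120 g × 9/4 ÷ 28.35 g/oz ≈ 10 oz
raisins: 500 g × 9/4 = 1125 g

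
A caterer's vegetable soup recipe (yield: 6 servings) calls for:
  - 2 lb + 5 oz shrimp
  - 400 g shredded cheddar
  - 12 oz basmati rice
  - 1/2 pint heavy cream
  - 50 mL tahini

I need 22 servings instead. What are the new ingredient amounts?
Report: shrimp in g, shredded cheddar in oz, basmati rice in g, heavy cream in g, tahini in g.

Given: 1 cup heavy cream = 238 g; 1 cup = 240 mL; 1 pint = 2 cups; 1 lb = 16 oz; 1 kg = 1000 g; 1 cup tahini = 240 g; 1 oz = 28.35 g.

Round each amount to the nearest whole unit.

shrimp: 3846 g; shredded cheddar: 52 oz; basmati rice: 1247 g; heavy cream: 873 g; tahini: 183 g

Scaling factor: 22/6 = 11/3.
shrimp: (2 lb + 5 oz = 2.3125 lb) × 11/3 × 16 oz/lb × 28.35 g/oz ≈ 3846 g
shredded cheddar: 400 g × 11/3 ÷ 28.35 g/oz ≈ 52 oz
basmati rice: 12 oz × 11/3 × 28.35 g/oz ≈ 1247 g
heavy cream: 0.5 pint × 11/3 × 2 cup/pint × 238 g/cup ≈ 873 g
tahini: 50 mL × 11/3 ÷ 240 mL/cup × 240 g/cup ≈ 183 g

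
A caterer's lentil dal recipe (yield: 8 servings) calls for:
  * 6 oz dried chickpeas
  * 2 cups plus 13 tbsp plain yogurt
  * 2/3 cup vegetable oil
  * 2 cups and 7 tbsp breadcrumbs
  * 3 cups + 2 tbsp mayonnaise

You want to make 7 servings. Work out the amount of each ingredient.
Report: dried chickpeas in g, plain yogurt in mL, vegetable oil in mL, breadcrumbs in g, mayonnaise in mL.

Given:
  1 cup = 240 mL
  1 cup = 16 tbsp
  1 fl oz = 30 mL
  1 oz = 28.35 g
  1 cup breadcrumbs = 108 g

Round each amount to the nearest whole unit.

dried chickpeas: 149 g; plain yogurt: 591 mL; vegetable oil: 140 mL; breadcrumbs: 230 g; mayonnaise: 656 mL

Scaling factor: 7/8 = 0.875.
dried chickpeas: 6 oz × 7/8 × 28.35 g/oz ≈ 149 g
plain yogurt: (2 cup + 13 tbsp = 2.8125 cup) × 7/8 × 240 mL/cup ≈ 591 mL
vegetable oil: 2/3 cup × 7/8 × 240 mL/cup = 140 mL
breadcrumbs: (2 cup + 7 tbsp = 2.4375 cup) × 7/8 × 108 g/cup ≈ 230 g
mayonnaise: (3 cup + 2 tbsp = 3.125 cup) × 7/8 × 240 mL/cup ≈ 656 mL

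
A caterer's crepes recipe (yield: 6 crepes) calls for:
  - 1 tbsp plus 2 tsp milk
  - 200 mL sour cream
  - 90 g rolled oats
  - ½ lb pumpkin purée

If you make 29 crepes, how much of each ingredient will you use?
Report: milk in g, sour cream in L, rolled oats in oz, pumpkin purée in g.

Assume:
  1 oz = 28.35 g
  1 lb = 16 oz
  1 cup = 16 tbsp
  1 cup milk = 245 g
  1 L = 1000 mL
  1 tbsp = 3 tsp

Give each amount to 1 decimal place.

milk: 123.4 g; sour cream: 1.0 L; rolled oats: 15.3 oz; pumpkin purée: 1096.2 g

Scaling factor: 29/6.
milk: (1 tbsp + 2 tsp = 5/3 tbsp) × 29/6 ÷ 16 tbsp/cup × 245 g/cup ≈ 123.4 g
sour cream: 200 mL × 29/6 ÷ 1000 mL/L ≈ 1.0 L
rolled oats: 90 g × 29/6 ÷ 28.35 g/oz ≈ 15.3 oz
pumpkin purée: 0.5 lb × 29/6 × 16 oz/lb × 28.35 g/oz = 1096.2 g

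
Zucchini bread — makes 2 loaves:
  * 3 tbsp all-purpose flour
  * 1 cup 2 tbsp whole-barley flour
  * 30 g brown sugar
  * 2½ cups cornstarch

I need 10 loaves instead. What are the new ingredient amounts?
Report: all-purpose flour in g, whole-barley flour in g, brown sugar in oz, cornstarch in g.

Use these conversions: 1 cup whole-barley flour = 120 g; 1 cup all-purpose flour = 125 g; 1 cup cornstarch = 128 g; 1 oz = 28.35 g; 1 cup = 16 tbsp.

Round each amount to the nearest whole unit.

Scaling factor: 10/2 = 5.
all-purpose flour: 3 tbsp × 5 ÷ 16 tbsp/cup × 125 g/cup ≈ 117 g
whole-barley flour: (1 cup + 2 tbsp = 1.125 cup) × 5 × 120 g/cup = 675 g
brown sugar: 30 g × 5 ÷ 28.35 g/oz ≈ 5 oz
cornstarch: 2.5 cup × 5 × 128 g/cup = 1600 g

all-purpose flour: 117 g; whole-barley flour: 675 g; brown sugar: 5 oz; cornstarch: 1600 g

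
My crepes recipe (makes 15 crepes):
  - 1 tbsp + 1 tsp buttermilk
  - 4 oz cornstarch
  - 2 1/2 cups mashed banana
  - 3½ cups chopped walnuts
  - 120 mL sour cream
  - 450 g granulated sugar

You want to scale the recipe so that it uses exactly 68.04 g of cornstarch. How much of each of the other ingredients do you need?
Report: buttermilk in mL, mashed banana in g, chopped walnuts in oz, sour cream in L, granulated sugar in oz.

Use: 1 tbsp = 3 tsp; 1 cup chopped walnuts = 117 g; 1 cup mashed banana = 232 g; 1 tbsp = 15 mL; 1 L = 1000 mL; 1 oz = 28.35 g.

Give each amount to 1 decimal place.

buttermilk: 12.0 mL; mashed banana: 348.0 g; chopped walnuts: 8.7 oz; sour cream: 0.1 L; granulated sugar: 9.5 oz

The original recipe has 113.4 g of cornstarch, so the scaling factor is 68.04 ÷ 113.4 = 3/5 = 0.6.
buttermilk: (1 tbsp + 1 tsp = 4/3 tbsp) × 3/5 × 15 mL/tbsp = 12.0 mL
mashed banana: 2.5 cup × 3/5 × 232 g/cup = 348.0 g
chopped walnuts: 3.5 cup × 3/5 × 117 g/cup ÷ 28.35 g/oz ≈ 8.7 oz
sour cream: 120 mL × 3/5 ÷ 1000 mL/L ≈ 0.1 L
granulated sugar: 450 g × 3/5 ÷ 28.35 g/oz ≈ 9.5 oz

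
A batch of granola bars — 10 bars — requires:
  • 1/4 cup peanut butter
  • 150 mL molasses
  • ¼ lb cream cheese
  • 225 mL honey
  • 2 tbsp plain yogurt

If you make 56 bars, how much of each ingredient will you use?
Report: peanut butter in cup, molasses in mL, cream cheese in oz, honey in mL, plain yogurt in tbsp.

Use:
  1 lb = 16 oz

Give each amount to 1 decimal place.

peanut butter: 1.4 cup; molasses: 840.0 mL; cream cheese: 22.4 oz; honey: 1260.0 mL; plain yogurt: 11.2 tbsp

Scaling factor: 56/10 = 28/5 = 5.6.
peanut butter: 0.25 cup × 28/5 = 1.4 cup
molasses: 150 mL × 28/5 = 840.0 mL
cream cheese: 0.25 lb × 28/5 × 16 oz/lb = 22.4 oz
honey: 225 mL × 28/5 = 1260.0 mL
plain yogurt: 2 tbsp × 28/5 = 11.2 tbsp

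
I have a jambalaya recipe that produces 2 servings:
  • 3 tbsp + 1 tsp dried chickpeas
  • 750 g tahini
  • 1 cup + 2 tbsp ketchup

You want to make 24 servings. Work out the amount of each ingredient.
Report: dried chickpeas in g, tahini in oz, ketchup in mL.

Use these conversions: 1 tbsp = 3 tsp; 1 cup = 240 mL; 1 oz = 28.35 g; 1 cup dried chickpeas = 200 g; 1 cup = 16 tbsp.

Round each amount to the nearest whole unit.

Scaling factor: 24/2 = 12.
dried chickpeas: (3 tbsp + 1 tsp = 10/3 tbsp) × 12 ÷ 16 tbsp/cup × 200 g/cup = 500 g
tahini: 750 g × 12 ÷ 28.35 g/oz ≈ 317 oz
ketchup: (1 cup + 2 tbsp = 1.125 cup) × 12 × 240 mL/cup = 3240 mL

dried chickpeas: 500 g; tahini: 317 oz; ketchup: 3240 mL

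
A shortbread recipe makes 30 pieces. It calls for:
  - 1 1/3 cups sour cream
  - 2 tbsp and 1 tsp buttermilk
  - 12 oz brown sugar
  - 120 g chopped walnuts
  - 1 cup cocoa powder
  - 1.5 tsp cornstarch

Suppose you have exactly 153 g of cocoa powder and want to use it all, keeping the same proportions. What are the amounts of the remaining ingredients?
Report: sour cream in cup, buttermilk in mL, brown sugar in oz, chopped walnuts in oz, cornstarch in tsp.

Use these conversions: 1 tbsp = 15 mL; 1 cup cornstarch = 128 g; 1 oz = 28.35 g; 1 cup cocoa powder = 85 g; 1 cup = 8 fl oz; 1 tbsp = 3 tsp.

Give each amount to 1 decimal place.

The original recipe has 85 g of cocoa powder, so the scaling factor is 153 ÷ 85 = 9/5 = 1.8.
sour cream: 4/3 cup × 9/5 = 2.4 cup
buttermilk: (2 tbsp + 1 tsp = 7/3 tbsp) × 9/5 × 15 mL/tbsp = 63.0 mL
brown sugar: 12 oz × 9/5 = 21.6 oz
chopped walnuts: 120 g × 9/5 ÷ 28.35 g/oz ≈ 7.6 oz
cornstarch: 1.5 tsp × 9/5 = 2.7 tsp

sour cream: 2.4 cup; buttermilk: 63.0 mL; brown sugar: 21.6 oz; chopped walnuts: 7.6 oz; cornstarch: 2.7 tsp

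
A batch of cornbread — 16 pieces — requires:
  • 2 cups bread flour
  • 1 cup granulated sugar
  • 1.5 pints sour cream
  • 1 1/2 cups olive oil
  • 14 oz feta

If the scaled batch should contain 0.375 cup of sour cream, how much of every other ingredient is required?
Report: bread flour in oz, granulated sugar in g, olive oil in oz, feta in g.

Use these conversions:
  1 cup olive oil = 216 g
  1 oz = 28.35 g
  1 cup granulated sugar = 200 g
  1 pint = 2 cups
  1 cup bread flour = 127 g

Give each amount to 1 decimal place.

bread flour: 1.1 oz; granulated sugar: 25.0 g; olive oil: 1.4 oz; feta: 49.6 g

The original recipe has 3 cup of sour cream, so the scaling factor is 0.375 ÷ 3 = 1/8 = 0.125.
bread flour: 2 cup × 1/8 × 127 g/cup ÷ 28.35 g/oz ≈ 1.1 oz
granulated sugar: 1 cup × 1/8 × 200 g/cup = 25.0 g
olive oil: 1.5 cup × 1/8 × 216 g/cup ÷ 28.35 g/oz ≈ 1.4 oz
feta: 14 oz × 1/8 × 28.35 g/oz ≈ 49.6 g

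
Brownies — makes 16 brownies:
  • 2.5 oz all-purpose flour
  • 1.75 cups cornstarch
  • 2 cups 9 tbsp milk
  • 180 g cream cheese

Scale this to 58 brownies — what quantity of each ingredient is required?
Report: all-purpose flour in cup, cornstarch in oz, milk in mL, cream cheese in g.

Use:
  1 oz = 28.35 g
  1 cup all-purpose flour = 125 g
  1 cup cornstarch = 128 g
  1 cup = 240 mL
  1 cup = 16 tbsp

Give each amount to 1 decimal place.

all-purpose flour: 2.1 cup; cornstarch: 28.6 oz; milk: 2229.4 mL; cream cheese: 652.5 g

Scaling factor: 58/16 = 29/8 = 3.625.
all-purpose flour: 2.5 oz × 29/8 × 28.35 g/oz ÷ 125 g/cup ≈ 2.1 cup
cornstarch: 1.75 cup × 29/8 × 128 g/cup ÷ 28.35 g/oz ≈ 28.6 oz
milk: (2 cup + 9 tbsp = 2.5625 cup) × 29/8 × 240 mL/cup ≈ 2229.4 mL
cream cheese: 180 g × 29/8 = 652.5 g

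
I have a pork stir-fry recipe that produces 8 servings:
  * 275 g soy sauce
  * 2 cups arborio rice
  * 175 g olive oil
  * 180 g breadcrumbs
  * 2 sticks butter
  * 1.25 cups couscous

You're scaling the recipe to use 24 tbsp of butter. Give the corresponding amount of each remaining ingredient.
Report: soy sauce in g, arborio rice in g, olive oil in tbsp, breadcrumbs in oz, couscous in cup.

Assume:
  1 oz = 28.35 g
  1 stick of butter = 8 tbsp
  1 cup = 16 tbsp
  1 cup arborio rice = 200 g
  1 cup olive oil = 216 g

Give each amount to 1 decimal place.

The original recipe has 16 tbsp of butter, so the scaling factor is 24 ÷ 16 = 3/2 = 1.5.
soy sauce: 275 g × 3/2 = 412.5 g
arborio rice: 2 cup × 3/2 × 200 g/cup = 600.0 g
olive oil: 175 g × 3/2 ÷ 216 g/cup × 16 tbsp/cup ≈ 19.4 tbsp
breadcrumbs: 180 g × 3/2 ÷ 28.35 g/oz ≈ 9.5 oz
couscous: 1.25 cup × 3/2 ≈ 1.9 cup

soy sauce: 412.5 g; arborio rice: 600.0 g; olive oil: 19.4 tbsp; breadcrumbs: 9.5 oz; couscous: 1.9 cup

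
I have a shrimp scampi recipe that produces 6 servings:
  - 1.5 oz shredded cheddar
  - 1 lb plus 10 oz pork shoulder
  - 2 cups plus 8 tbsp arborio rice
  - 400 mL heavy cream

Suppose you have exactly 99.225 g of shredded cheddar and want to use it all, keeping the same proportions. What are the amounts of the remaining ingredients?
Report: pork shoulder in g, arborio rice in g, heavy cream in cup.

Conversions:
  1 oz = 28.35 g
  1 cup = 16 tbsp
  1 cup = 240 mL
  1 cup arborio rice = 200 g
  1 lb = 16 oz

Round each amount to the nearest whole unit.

The original recipe has 42.525 g of shredded cheddar, so the scaling factor is 99.225 ÷ 42.525 = 7/3.
pork shoulder: (1 lb + 10 oz = 1.625 lb) × 7/3 × 16 oz/lb × 28.35 g/oz ≈ 1720 g
arborio rice: (2 cup + 8 tbsp = 2.5 cup) × 7/3 × 200 g/cup ≈ 1167 g
heavy cream: 400 mL × 7/3 ÷ 240 mL/cup ≈ 4 cup

pork shoulder: 1720 g; arborio rice: 1167 g; heavy cream: 4 cup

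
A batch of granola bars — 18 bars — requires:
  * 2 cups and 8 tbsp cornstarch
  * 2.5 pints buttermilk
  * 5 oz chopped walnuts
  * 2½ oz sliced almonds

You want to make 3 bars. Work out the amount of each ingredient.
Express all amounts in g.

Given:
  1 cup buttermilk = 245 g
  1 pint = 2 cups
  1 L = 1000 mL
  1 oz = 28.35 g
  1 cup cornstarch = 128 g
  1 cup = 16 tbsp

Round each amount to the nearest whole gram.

cornstarch: 53 g; buttermilk: 204 g; chopped walnuts: 24 g; sliced almonds: 12 g

Scaling factor: 3/18 = 1/6.
cornstarch: (2 cup + 8 tbsp = 2.5 cup) × 1/6 × 128 g/cup ≈ 53 g
buttermilk: 2.5 pint × 1/6 × 2 cup/pint × 245 g/cup ≈ 204 g
chopped walnuts: 5 oz × 1/6 × 28.35 g/oz ≈ 24 g
sliced almonds: 2.5 oz × 1/6 × 28.35 g/oz ≈ 12 g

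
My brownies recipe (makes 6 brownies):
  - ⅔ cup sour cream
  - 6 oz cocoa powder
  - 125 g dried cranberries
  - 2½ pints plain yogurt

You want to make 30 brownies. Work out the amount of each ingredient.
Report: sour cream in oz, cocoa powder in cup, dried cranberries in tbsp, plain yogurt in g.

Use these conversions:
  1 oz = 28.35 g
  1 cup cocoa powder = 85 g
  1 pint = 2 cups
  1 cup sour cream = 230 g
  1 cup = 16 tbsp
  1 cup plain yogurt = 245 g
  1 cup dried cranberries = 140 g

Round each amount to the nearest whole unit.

Scaling factor: 30/6 = 5.
sour cream: 2/3 cup × 5 × 230 g/cup ÷ 28.35 g/oz ≈ 27 oz
cocoa powder: 6 oz × 5 × 28.35 g/oz ÷ 85 g/cup ≈ 10 cup
dried cranberries: 125 g × 5 ÷ 140 g/cup × 16 tbsp/cup ≈ 71 tbsp
plain yogurt: 2.5 pint × 5 × 2 cup/pint × 245 g/cup = 6125 g

sour cream: 27 oz; cocoa powder: 10 cup; dried cranberries: 71 tbsp; plain yogurt: 6125 g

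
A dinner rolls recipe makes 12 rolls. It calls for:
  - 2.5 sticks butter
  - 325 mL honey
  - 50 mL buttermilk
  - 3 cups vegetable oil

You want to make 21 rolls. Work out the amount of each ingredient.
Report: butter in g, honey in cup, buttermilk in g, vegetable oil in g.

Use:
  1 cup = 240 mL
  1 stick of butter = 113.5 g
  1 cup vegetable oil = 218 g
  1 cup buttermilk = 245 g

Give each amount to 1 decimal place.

butter: 496.6 g; honey: 2.4 cup; buttermilk: 89.3 g; vegetable oil: 1144.5 g

Scaling factor: 21/12 = 7/4 = 1.75.
butter: 2.5 stick × 7/4 × 113.5 g/stick ≈ 496.6 g
honey: 325 mL × 7/4 ÷ 240 mL/cup ≈ 2.4 cup
buttermilk: 50 mL × 7/4 ÷ 240 mL/cup × 245 g/cup ≈ 89.3 g
vegetable oil: 3 cup × 7/4 × 218 g/cup = 1144.5 g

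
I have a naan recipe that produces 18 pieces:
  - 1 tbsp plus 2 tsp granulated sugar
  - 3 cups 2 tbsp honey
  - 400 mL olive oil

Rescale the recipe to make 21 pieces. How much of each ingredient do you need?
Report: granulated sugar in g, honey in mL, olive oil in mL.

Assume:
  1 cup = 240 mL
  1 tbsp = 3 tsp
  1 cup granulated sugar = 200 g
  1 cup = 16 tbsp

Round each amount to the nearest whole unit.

granulated sugar: 24 g; honey: 875 mL; olive oil: 467 mL

Scaling factor: 21/18 = 7/6.
granulated sugar: (1 tbsp + 2 tsp = 5/3 tbsp) × 7/6 ÷ 16 tbsp/cup × 200 g/cup ≈ 24 g
honey: (3 cup + 2 tbsp = 3.125 cup) × 7/6 × 240 mL/cup = 875 mL
olive oil: 400 mL × 7/6 ≈ 467 mL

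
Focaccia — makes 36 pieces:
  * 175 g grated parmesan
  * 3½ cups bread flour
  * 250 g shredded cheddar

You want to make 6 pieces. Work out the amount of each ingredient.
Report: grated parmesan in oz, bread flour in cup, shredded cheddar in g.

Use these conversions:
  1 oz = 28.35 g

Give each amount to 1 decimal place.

grated parmesan: 1.0 oz; bread flour: 0.6 cup; shredded cheddar: 41.7 g

Scaling factor: 6/36 = 1/6.
grated parmesan: 175 g × 1/6 ÷ 28.35 g/oz ≈ 1.0 oz
bread flour: 3.5 cup × 1/6 ≈ 0.6 cup
shredded cheddar: 250 g × 1/6 ≈ 41.7 g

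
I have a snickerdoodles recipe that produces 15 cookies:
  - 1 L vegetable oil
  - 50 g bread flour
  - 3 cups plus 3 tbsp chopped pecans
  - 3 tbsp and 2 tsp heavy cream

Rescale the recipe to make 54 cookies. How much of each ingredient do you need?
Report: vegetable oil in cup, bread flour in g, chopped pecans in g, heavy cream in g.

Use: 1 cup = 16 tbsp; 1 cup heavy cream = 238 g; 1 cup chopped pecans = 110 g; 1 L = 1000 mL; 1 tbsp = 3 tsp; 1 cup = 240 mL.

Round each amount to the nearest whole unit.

vegetable oil: 15 cup; bread flour: 180 g; chopped pecans: 1262 g; heavy cream: 196 g

Scaling factor: 54/15 = 18/5 = 3.6.
vegetable oil: 1 L × 18/5 × 1000 mL/L ÷ 240 mL/cup = 15 cup
bread flour: 50 g × 18/5 = 180 g
chopped pecans: (3 cup + 3 tbsp = 3.1875 cup) × 18/5 × 110 g/cup ≈ 1262 g
heavy cream: (3 tbsp + 2 tsp = 11/3 tbsp) × 18/5 ÷ 16 tbsp/cup × 238 g/cup ≈ 196 g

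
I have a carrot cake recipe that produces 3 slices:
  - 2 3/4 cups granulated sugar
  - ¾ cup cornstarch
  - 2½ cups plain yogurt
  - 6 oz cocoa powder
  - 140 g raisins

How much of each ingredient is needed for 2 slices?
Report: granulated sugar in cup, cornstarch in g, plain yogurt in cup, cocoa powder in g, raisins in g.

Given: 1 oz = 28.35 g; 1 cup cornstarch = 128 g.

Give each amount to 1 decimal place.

Scaling factor: 2/3.
granulated sugar: 2.75 cup × 2/3 ≈ 1.8 cup
cornstarch: 0.75 cup × 2/3 × 128 g/cup = 64.0 g
plain yogurt: 2.5 cup × 2/3 ≈ 1.7 cup
cocoa powder: 6 oz × 2/3 × 28.35 g/oz = 113.4 g
raisins: 140 g × 2/3 ≈ 93.3 g

granulated sugar: 1.8 cup; cornstarch: 64.0 g; plain yogurt: 1.7 cup; cocoa powder: 113.4 g; raisins: 93.3 g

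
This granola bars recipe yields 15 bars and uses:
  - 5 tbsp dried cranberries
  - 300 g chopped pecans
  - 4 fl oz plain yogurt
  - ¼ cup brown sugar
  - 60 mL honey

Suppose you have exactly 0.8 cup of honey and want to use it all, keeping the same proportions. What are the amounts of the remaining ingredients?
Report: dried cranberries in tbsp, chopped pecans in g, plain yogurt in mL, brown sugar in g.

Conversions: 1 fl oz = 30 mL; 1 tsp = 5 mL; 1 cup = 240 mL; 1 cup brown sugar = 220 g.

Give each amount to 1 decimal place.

dried cranberries: 16.0 tbsp; chopped pecans: 960.0 g; plain yogurt: 384.0 mL; brown sugar: 176.0 g

The original recipe has 0.25 cup of honey, so the scaling factor is 0.8 ÷ 0.25 = 16/5 = 3.2.
dried cranberries: 5 tbsp × 16/5 = 16.0 tbsp
chopped pecans: 300 g × 16/5 = 960.0 g
plain yogurt: 4 fl oz × 16/5 × 30 mL/fl oz = 384.0 mL
brown sugar: 0.25 cup × 16/5 × 220 g/cup = 176.0 g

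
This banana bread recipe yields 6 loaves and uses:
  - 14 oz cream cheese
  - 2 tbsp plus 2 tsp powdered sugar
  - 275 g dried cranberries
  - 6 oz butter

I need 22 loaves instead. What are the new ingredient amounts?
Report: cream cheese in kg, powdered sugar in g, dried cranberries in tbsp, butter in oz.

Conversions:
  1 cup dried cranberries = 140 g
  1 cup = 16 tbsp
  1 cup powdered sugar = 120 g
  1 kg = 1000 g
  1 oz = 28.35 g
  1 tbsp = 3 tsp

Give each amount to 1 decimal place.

Scaling factor: 22/6 = 11/3.
cream cheese: 14 oz × 11/3 × 28.35 g/oz ÷ 1000 g/kg ≈ 1.5 kg
powdered sugar: (2 tbsp + 2 tsp = 8/3 tbsp) × 11/3 ÷ 16 tbsp/cup × 120 g/cup ≈ 73.3 g
dried cranberries: 275 g × 11/3 ÷ 140 g/cup × 16 tbsp/cup ≈ 115.2 tbsp
butter: 6 oz × 11/3 = 22.0 oz

cream cheese: 1.5 kg; powdered sugar: 73.3 g; dried cranberries: 115.2 tbsp; butter: 22.0 oz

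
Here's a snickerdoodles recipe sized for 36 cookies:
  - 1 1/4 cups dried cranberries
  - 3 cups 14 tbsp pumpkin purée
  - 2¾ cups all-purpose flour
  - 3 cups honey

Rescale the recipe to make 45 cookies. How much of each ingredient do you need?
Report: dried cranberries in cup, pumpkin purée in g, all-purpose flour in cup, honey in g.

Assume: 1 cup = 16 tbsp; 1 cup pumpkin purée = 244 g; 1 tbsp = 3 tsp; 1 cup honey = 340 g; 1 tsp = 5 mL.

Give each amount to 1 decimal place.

Scaling factor: 45/36 = 5/4 = 1.25.
dried cranberries: 1.25 cup × 5/4 ≈ 1.6 cup
pumpkin purée: (3 cup + 14 tbsp = 3.875 cup) × 5/4 × 244 g/cup ≈ 1181.9 g
all-purpose flour: 2.75 cup × 5/4 ≈ 3.4 cup
honey: 3 cup × 5/4 × 340 g/cup = 1275.0 g

dried cranberries: 1.6 cup; pumpkin purée: 1181.9 g; all-purpose flour: 3.4 cup; honey: 1275.0 g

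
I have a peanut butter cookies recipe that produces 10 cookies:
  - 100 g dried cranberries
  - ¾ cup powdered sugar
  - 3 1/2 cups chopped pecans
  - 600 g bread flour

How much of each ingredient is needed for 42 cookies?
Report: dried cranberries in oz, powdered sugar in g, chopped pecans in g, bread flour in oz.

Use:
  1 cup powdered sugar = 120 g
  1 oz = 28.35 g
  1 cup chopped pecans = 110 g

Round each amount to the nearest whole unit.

dried cranberries: 15 oz; powdered sugar: 378 g; chopped pecans: 1617 g; bread flour: 89 oz

Scaling factor: 42/10 = 21/5 = 4.2.
dried cranberries: 100 g × 21/5 ÷ 28.35 g/oz ≈ 15 oz
powdered sugar: 0.75 cup × 21/5 × 120 g/cup = 378 g
chopped pecans: 3.5 cup × 21/5 × 110 g/cup = 1617 g
bread flour: 600 g × 21/5 ÷ 28.35 g/oz ≈ 89 oz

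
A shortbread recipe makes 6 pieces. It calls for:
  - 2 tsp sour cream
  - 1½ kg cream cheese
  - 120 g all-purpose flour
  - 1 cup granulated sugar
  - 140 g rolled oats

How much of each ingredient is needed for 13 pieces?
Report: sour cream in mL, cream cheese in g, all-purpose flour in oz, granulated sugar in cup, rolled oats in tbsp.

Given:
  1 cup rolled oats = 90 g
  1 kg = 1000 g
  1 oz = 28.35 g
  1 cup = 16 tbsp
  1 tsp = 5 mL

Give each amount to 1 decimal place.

Scaling factor: 13/6.
sour cream: 2 tsp × 13/6 × 5 mL/tsp ≈ 21.7 mL
cream cheese: 1.5 kg × 13/6 × 1000 g/kg = 3250.0 g
all-purpose flour: 120 g × 13/6 ÷ 28.35 g/oz ≈ 9.2 oz
granulated sugar: 1 cup × 13/6 ≈ 2.2 cup
rolled oats: 140 g × 13/6 ÷ 90 g/cup × 16 tbsp/cup ≈ 53.9 tbsp

sour cream: 21.7 mL; cream cheese: 3250.0 g; all-purpose flour: 9.2 oz; granulated sugar: 2.2 cup; rolled oats: 53.9 tbsp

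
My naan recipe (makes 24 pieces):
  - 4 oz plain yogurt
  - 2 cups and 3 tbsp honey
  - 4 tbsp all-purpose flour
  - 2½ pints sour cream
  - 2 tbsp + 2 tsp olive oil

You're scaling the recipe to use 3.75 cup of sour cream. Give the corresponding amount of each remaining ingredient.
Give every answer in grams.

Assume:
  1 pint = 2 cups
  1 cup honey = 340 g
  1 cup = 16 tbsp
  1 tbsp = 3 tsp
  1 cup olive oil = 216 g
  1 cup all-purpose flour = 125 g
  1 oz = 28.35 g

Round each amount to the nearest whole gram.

The original recipe has 5 cup of sour cream, so the scaling factor is 3.75 ÷ 5 = 3/4 = 0.75.
plain yogurt: 4 oz × 3/4 × 28.35 g/oz ≈ 85 g
honey: (2 cup + 3 tbsp = 2.1875 cup) × 3/4 × 340 g/cup ≈ 558 g
all-purpose flour: 4 tbsp × 3/4 ÷ 16 tbsp/cup × 125 g/cup ≈ 23 g
olive oil: (2 tbsp + 2 tsp = 8/3 tbsp) × 3/4 ÷ 16 tbsp/cup × 216 g/cup = 27 g

plain yogurt: 85 g; honey: 558 g; all-purpose flour: 23 g; olive oil: 27 g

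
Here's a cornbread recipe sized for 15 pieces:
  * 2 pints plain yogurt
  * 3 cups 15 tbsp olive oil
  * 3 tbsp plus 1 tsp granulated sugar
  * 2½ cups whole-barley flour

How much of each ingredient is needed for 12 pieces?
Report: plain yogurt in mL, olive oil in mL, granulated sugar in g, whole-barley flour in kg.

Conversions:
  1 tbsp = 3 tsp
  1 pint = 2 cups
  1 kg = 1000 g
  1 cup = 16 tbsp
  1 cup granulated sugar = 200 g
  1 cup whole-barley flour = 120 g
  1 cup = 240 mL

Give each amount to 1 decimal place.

Scaling factor: 12/15 = 4/5 = 0.8.
plain yogurt: 2 pint × 4/5 × 2 cup/pint × 240 mL/cup = 768.0 mL
olive oil: (3 cup + 15 tbsp = 3.9375 cup) × 4/5 × 240 mL/cup = 756.0 mL
granulated sugar: (3 tbsp + 1 tsp = 10/3 tbsp) × 4/5 ÷ 16 tbsp/cup × 200 g/cup ≈ 33.3 g
whole-barley flour: 2.5 cup × 4/5 × 120 g/cup ÷ 1000 g/kg ≈ 0.2 kg

plain yogurt: 768.0 mL; olive oil: 756.0 mL; granulated sugar: 33.3 g; whole-barley flour: 0.2 kg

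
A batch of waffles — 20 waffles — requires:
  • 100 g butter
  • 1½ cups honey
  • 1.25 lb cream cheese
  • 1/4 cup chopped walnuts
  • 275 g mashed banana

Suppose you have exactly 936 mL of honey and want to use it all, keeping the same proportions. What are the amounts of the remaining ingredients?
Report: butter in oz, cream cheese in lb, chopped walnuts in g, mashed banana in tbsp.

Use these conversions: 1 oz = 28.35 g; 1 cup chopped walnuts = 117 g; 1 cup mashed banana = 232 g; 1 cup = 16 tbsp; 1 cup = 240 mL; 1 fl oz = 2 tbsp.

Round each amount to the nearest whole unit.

butter: 9 oz; cream cheese: 3 lb; chopped walnuts: 76 g; mashed banana: 49 tbsp

The original recipe has 360 mL of honey, so the scaling factor is 936 ÷ 360 = 13/5 = 2.6.
butter: 100 g × 13/5 ÷ 28.35 g/oz ≈ 9 oz
cream cheese: 1.25 lb × 13/5 ≈ 3 lb
chopped walnuts: 0.25 cup × 13/5 × 117 g/cup ≈ 76 g
mashed banana: 275 g × 13/5 ÷ 232 g/cup × 16 tbsp/cup ≈ 49 tbsp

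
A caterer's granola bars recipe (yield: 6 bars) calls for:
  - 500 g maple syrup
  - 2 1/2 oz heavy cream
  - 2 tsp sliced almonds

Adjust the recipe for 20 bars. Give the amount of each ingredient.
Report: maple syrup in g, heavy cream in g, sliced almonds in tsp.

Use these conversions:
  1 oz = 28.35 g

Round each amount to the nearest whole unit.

Scaling factor: 20/6 = 10/3.
maple syrup: 500 g × 10/3 ≈ 1667 g
heavy cream: 2.5 oz × 10/3 × 28.35 g/oz ≈ 236 g
sliced almonds: 2 tsp × 10/3 ≈ 7 tsp

maple syrup: 1667 g; heavy cream: 236 g; sliced almonds: 7 tsp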